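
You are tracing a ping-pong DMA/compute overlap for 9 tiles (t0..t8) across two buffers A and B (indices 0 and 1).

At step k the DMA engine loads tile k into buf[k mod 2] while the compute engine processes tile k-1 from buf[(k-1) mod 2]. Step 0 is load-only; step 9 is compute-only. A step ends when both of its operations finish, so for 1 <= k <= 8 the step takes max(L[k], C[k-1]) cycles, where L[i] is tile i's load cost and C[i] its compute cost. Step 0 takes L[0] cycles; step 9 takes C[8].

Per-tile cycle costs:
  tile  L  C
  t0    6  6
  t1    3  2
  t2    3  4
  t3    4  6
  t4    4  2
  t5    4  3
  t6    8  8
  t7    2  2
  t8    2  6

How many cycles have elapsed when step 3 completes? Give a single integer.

step 0: L[0]=6 → dur=6, Σ=6 | A=load:t0 B=idle [load-only]
step 1: L[1]=3 C[0]=6 → dur=6, Σ=12 | A=compute:t0 B=load:t1 [compute-bound]
step 2: L[2]=3 C[1]=2 → dur=3, Σ=15 | A=load:t2 B=compute:t1 [load-bound]
step 3: L[3]=4 C[2]=4 → dur=4, Σ=19 | A=compute:t2 B=load:t3 [tied]
step 4: L[4]=4 C[3]=6 → dur=6, Σ=25 | A=load:t4 B=compute:t3 [compute-bound]
step 5: L[5]=4 C[4]=2 → dur=4, Σ=29 | A=compute:t4 B=load:t5 [load-bound]
step 6: L[6]=8 C[5]=3 → dur=8, Σ=37 | A=load:t6 B=compute:t5 [load-bound]
step 7: L[7]=2 C[6]=8 → dur=8, Σ=45 | A=compute:t6 B=load:t7 [compute-bound]
step 8: L[8]=2 C[7]=2 → dur=2, Σ=47 | A=load:t8 B=compute:t7 [tied]
step 9: C[8]=6 → dur=6, Σ=53 | A=compute:t8 B=idle [compute-only]

end_cycle[3] = 19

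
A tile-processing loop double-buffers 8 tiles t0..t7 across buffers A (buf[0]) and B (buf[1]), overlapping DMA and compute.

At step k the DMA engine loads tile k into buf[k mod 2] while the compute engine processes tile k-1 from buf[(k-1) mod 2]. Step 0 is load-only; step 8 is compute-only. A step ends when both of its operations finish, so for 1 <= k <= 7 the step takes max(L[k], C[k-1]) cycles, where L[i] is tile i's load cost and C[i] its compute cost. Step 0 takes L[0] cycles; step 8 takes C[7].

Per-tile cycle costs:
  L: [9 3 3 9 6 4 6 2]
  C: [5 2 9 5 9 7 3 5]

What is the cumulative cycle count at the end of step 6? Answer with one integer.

end_cycle[6] = 48

k=0 load=t0/9c comp=- wait=9 total=9
k=1 load=t1/3c comp=t0/5c wait=5 total=14
k=2 load=t2/3c comp=t1/2c wait=3 total=17
k=3 load=t3/9c comp=t2/9c wait=9 total=26
k=4 load=t4/6c comp=t3/5c wait=6 total=32
k=5 load=t5/4c comp=t4/9c wait=9 total=41
k=6 load=t6/6c comp=t5/7c wait=7 total=48
k=7 load=t7/2c comp=t6/3c wait=3 total=51
k=8 load=- comp=t7/5c wait=5 total=56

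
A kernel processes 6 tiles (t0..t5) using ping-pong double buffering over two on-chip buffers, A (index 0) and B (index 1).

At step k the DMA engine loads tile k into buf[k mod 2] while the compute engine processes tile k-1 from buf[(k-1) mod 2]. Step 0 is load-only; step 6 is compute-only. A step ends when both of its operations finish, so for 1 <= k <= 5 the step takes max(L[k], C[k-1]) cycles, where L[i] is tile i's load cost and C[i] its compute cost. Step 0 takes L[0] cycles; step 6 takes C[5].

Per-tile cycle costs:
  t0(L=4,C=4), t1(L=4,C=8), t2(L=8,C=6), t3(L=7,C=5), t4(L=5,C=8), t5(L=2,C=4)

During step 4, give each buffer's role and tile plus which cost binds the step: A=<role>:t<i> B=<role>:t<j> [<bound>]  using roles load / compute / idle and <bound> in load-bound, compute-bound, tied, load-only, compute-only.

step 4: A=load:t4 B=compute:t3 [tied]

k=0 load=t0/4c comp=- wait=4 total=4
k=1 load=t1/4c comp=t0/4c wait=4 total=8
k=2 load=t2/8c comp=t1/8c wait=8 total=16
k=3 load=t3/7c comp=t2/6c wait=7 total=23
k=4 load=t4/5c comp=t3/5c wait=5 total=28
k=5 load=t5/2c comp=t4/8c wait=8 total=36
k=6 load=- comp=t5/4c wait=4 total=40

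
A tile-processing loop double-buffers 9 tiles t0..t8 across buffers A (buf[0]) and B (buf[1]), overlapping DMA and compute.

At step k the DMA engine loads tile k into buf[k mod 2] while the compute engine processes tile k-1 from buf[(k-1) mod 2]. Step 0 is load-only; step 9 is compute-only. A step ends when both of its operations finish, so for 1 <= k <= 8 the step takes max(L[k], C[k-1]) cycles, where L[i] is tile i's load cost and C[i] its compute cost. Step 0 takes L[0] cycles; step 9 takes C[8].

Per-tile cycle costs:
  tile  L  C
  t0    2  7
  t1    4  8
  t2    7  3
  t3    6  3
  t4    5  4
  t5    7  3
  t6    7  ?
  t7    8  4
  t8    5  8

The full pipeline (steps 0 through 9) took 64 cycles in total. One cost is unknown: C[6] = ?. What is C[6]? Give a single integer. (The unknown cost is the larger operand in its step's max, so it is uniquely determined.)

step 0: dur = L[0]=2 = 2
step 1: dur = max(L[1]=4, C[0]=7) = 7
step 2: dur = max(L[2]=7, C[1]=8) = 8
step 3: dur = max(L[3]=6, C[2]=3) = 6
step 4: dur = max(L[4]=5, C[3]=3) = 5
step 5: dur = max(L[5]=7, C[4]=4) = 7
step 6: dur = max(L[6]=7, C[5]=3) = 7
step 7: dur = max(L[7]=8, C[6]=?) = C[6]  (unknown; binding)
step 8: dur = max(L[8]=5, C[7]=4) = 5
step 9: dur = C[8]=8 = 8
sum of known step durations = 55
dur[7] = total - known = 64 - 55 = 9
C[6] is the binding max in step 7, so C[6] = dur[7] = 9

C[6] = 9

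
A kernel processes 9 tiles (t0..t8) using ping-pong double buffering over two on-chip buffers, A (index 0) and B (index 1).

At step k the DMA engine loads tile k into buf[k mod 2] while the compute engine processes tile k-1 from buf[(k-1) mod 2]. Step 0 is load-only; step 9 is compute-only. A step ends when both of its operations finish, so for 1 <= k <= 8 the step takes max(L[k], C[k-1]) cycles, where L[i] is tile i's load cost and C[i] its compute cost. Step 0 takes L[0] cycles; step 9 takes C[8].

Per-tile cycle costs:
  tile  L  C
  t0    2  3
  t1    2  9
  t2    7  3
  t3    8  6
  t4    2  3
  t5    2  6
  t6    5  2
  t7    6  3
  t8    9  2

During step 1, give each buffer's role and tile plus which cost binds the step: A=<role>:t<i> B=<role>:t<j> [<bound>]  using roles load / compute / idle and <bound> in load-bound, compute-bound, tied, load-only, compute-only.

k=0 load=t0/2c comp=- wait=2 total=2
k=1 load=t1/2c comp=t0/3c wait=3 total=5
k=2 load=t2/7c comp=t1/9c wait=9 total=14
k=3 load=t3/8c comp=t2/3c wait=8 total=22
k=4 load=t4/2c comp=t3/6c wait=6 total=28
k=5 load=t5/2c comp=t4/3c wait=3 total=31
k=6 load=t6/5c comp=t5/6c wait=6 total=37
k=7 load=t7/6c comp=t6/2c wait=6 total=43
k=8 load=t8/9c comp=t7/3c wait=9 total=52
k=9 load=- comp=t8/2c wait=2 total=54

step 1: A=compute:t0 B=load:t1 [compute-bound]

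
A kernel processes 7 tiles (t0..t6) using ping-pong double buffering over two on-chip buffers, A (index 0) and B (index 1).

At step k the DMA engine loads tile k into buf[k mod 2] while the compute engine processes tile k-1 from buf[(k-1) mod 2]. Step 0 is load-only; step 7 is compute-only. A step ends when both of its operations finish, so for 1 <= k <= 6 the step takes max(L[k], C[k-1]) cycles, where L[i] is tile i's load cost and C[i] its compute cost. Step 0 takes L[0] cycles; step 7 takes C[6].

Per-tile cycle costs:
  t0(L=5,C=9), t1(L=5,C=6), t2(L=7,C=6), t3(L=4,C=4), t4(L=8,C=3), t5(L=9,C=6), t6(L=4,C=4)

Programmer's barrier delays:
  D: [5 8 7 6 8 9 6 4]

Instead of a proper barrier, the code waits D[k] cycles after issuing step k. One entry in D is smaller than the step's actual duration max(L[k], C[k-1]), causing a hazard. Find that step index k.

[0] required=L[0]=5=5 vs D=5 ok
[1] required=max(L[1]=5,C[0]=9)=9 vs D=8 SHORT
[2] required=max(L[2]=7,C[1]=6)=7 vs D=7 ok
[3] required=max(L[3]=4,C[2]=6)=6 vs D=6 ok
[4] required=max(L[4]=8,C[3]=4)=8 vs D=8 ok
[5] required=max(L[5]=9,C[4]=3)=9 vs D=9 ok
[6] required=max(L[6]=4,C[5]=6)=6 vs D=6 ok
[7] required=C[6]=4=4 vs D=4 ok

hazard at step 1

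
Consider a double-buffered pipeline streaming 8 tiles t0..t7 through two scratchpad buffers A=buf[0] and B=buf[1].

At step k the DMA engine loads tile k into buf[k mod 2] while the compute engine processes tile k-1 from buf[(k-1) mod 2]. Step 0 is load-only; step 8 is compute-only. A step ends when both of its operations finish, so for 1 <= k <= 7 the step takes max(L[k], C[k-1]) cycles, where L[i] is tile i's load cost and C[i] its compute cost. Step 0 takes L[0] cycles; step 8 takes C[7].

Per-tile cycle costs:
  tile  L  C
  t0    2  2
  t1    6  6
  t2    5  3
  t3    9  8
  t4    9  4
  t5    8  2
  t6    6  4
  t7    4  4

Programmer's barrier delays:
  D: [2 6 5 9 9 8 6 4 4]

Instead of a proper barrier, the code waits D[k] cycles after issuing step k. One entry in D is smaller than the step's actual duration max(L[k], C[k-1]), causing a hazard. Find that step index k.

[0] required=L[0]=2=2 vs D=2 ok
[1] required=max(L[1]=6,C[0]=2)=6 vs D=6 ok
[2] required=max(L[2]=5,C[1]=6)=6 vs D=5 SHORT
[3] required=max(L[3]=9,C[2]=3)=9 vs D=9 ok
[4] required=max(L[4]=9,C[3]=8)=9 vs D=9 ok
[5] required=max(L[5]=8,C[4]=4)=8 vs D=8 ok
[6] required=max(L[6]=6,C[5]=2)=6 vs D=6 ok
[7] required=max(L[7]=4,C[6]=4)=4 vs D=4 ok
[8] required=C[7]=4=4 vs D=4 ok

hazard at step 2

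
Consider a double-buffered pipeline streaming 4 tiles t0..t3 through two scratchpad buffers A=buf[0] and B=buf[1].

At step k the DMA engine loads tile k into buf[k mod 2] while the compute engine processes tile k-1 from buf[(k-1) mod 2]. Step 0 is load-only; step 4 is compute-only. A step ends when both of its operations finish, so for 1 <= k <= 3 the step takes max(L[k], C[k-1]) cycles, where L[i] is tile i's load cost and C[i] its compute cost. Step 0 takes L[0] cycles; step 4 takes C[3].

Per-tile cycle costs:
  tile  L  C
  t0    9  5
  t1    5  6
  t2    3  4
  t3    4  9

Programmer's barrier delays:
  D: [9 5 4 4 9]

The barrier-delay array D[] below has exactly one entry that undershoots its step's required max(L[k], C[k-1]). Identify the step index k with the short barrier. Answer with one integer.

hazard at step 2

step 0: need L[0]=9 = 9; D[0]=9 ok
step 1: need max(L[1]=5,C[0]=5) = 5; D[1]=5 ok
step 2: need max(L[2]=3,C[1]=6) = 6; D[2]=4 SHORT
step 3: need max(L[3]=4,C[2]=4) = 4; D[3]=4 ok
step 4: need C[3]=9 = 9; D[4]=9 ok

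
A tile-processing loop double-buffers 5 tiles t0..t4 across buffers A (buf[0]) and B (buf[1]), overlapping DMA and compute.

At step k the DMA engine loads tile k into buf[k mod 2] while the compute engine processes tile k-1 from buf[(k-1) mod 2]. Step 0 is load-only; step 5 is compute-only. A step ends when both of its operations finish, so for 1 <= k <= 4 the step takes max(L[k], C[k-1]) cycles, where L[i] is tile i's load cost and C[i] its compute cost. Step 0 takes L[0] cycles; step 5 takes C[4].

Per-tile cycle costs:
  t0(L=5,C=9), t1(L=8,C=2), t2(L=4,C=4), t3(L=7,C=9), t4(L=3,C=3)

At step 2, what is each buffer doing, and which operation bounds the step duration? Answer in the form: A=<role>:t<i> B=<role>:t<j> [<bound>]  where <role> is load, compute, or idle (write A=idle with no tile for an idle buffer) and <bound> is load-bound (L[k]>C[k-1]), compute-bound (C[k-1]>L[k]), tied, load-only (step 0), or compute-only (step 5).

[0] DMA t0→A (5c) ∥ CU idle ⇒ 5c, clock 5
[1] DMA t1→B (8c) ∥ CU A:t0 (9c) ⇒ 9c, clock 14
[2] DMA t2→A (4c) ∥ CU B:t1 (2c) ⇒ 4c, clock 18
[3] DMA t3→B (7c) ∥ CU A:t2 (4c) ⇒ 7c, clock 25
[4] DMA t4→A (3c) ∥ CU B:t3 (9c) ⇒ 9c, clock 34
[5] DMA idle ∥ CU A:t4 (3c) ⇒ 3c, clock 37

step 2: A=load:t2 B=compute:t1 [load-bound]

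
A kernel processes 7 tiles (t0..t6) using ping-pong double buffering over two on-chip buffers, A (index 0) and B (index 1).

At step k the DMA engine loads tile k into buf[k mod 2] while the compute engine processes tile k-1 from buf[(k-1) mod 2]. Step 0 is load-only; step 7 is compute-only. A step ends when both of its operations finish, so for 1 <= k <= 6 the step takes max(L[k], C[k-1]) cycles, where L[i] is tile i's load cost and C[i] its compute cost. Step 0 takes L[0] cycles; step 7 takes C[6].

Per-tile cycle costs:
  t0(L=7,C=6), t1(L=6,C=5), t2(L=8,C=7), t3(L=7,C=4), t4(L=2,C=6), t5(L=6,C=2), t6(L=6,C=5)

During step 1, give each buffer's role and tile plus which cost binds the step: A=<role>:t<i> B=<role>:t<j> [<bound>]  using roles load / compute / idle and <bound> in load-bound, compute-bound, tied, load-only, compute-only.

step 0: L[0]=7 → dur=7, Σ=7 | A=load:t0 B=idle [load-only]
step 1: L[1]=6 C[0]=6 → dur=6, Σ=13 | A=compute:t0 B=load:t1 [tied]
step 2: L[2]=8 C[1]=5 → dur=8, Σ=21 | A=load:t2 B=compute:t1 [load-bound]
step 3: L[3]=7 C[2]=7 → dur=7, Σ=28 | A=compute:t2 B=load:t3 [tied]
step 4: L[4]=2 C[3]=4 → dur=4, Σ=32 | A=load:t4 B=compute:t3 [compute-bound]
step 5: L[5]=6 C[4]=6 → dur=6, Σ=38 | A=compute:t4 B=load:t5 [tied]
step 6: L[6]=6 C[5]=2 → dur=6, Σ=44 | A=load:t6 B=compute:t5 [load-bound]
step 7: C[6]=5 → dur=5, Σ=49 | A=compute:t6 B=idle [compute-only]

step 1: A=compute:t0 B=load:t1 [tied]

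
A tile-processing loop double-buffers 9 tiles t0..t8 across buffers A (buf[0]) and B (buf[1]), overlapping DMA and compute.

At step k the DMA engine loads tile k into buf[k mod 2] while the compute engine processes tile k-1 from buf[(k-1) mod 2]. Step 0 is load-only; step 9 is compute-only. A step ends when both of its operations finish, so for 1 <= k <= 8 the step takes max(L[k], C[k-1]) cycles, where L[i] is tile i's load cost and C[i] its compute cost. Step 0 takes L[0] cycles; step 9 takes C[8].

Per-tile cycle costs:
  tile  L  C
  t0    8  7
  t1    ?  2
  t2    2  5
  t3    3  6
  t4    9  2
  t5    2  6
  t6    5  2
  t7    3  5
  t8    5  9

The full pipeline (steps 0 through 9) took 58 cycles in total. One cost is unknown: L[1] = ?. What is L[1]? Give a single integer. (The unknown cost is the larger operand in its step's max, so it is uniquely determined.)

L[1] = 9

step 0 → dur = L[0]=8 = 8
step 1 → dur = max(L[1]=?, C[0]=7) = L[1]  (unknown; binding)
step 2 → dur = max(L[2]=2, C[1]=2) = 2
step 3 → dur = max(L[3]=3, C[2]=5) = 5
step 4 → dur = max(L[4]=9, C[3]=6) = 9
step 5 → dur = max(L[5]=2, C[4]=2) = 2
step 6 → dur = max(L[6]=5, C[5]=6) = 6
step 7 → dur = max(L[7]=3, C[6]=2) = 3
step 8 → dur = max(L[8]=5, C[7]=5) = 5
step 9 → dur = C[8]=9 = 9
sum of known step durations = 49
dur[1] = total - known = 58 - 49 = 9
L[1] is the binding max in step 1, so L[1] = dur[1] = 9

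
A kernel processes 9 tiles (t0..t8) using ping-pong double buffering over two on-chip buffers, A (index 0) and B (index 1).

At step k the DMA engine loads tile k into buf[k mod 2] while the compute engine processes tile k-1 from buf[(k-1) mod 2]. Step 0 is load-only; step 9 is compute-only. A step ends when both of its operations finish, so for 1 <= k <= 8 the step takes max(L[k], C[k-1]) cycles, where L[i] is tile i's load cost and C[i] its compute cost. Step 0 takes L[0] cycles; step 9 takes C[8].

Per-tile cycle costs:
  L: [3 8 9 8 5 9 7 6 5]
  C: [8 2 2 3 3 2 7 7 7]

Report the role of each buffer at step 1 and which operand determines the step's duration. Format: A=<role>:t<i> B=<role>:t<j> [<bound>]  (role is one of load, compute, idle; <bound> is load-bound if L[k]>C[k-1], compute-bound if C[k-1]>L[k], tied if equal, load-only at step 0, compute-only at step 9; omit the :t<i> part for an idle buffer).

step 1: A=compute:t0 B=load:t1 [tied]

step 0: L[0]=3 → dur=3, Σ=3 | A=load:t0 B=idle [load-only]
step 1: L[1]=8 C[0]=8 → dur=8, Σ=11 | A=compute:t0 B=load:t1 [tied]
step 2: L[2]=9 C[1]=2 → dur=9, Σ=20 | A=load:t2 B=compute:t1 [load-bound]
step 3: L[3]=8 C[2]=2 → dur=8, Σ=28 | A=compute:t2 B=load:t3 [load-bound]
step 4: L[4]=5 C[3]=3 → dur=5, Σ=33 | A=load:t4 B=compute:t3 [load-bound]
step 5: L[5]=9 C[4]=3 → dur=9, Σ=42 | A=compute:t4 B=load:t5 [load-bound]
step 6: L[6]=7 C[5]=2 → dur=7, Σ=49 | A=load:t6 B=compute:t5 [load-bound]
step 7: L[7]=6 C[6]=7 → dur=7, Σ=56 | A=compute:t6 B=load:t7 [compute-bound]
step 8: L[8]=5 C[7]=7 → dur=7, Σ=63 | A=load:t8 B=compute:t7 [compute-bound]
step 9: C[8]=7 → dur=7, Σ=70 | A=compute:t8 B=idle [compute-only]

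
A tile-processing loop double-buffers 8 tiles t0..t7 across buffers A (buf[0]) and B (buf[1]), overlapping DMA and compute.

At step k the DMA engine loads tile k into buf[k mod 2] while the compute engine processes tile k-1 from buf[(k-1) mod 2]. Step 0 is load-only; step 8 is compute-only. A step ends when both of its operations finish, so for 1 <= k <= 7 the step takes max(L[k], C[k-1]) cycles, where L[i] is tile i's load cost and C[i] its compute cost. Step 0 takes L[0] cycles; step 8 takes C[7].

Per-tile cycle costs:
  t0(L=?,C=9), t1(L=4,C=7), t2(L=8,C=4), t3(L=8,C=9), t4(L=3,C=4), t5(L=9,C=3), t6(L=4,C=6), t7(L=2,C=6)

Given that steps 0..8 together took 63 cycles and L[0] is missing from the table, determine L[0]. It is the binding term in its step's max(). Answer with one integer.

step 0: dur = L[0]=? = L[0]  (unknown; binding)
step 1: dur = max(L[1]=4, C[0]=9) = 9
step 2: dur = max(L[2]=8, C[1]=7) = 8
step 3: dur = max(L[3]=8, C[2]=4) = 8
step 4: dur = max(L[4]=3, C[3]=9) = 9
step 5: dur = max(L[5]=9, C[4]=4) = 9
step 6: dur = max(L[6]=4, C[5]=3) = 4
step 7: dur = max(L[7]=2, C[6]=6) = 6
step 8: dur = C[7]=6 = 6
sum of known step durations = 59
dur[0] = total - known = 63 - 59 = 4
L[0] is the binding max in step 0, so L[0] = dur[0] = 4

L[0] = 4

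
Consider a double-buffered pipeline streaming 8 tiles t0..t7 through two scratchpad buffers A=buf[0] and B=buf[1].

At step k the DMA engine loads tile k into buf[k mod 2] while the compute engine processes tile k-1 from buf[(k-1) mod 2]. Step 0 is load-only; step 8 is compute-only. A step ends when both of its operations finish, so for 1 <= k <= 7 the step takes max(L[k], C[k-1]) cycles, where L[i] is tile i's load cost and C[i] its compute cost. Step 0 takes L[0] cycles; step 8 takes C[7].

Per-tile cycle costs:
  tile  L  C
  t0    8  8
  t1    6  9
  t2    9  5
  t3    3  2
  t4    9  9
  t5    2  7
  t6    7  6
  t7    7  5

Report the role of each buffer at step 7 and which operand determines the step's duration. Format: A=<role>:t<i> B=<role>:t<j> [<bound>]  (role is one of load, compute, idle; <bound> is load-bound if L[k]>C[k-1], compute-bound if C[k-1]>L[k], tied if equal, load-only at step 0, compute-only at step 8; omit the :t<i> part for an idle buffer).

[0] DMA t0→A (8c) ∥ CU idle ⇒ 8c, clock 8
[1] DMA t1→B (6c) ∥ CU A:t0 (8c) ⇒ 8c, clock 16
[2] DMA t2→A (9c) ∥ CU B:t1 (9c) ⇒ 9c, clock 25
[3] DMA t3→B (3c) ∥ CU A:t2 (5c) ⇒ 5c, clock 30
[4] DMA t4→A (9c) ∥ CU B:t3 (2c) ⇒ 9c, clock 39
[5] DMA t5→B (2c) ∥ CU A:t4 (9c) ⇒ 9c, clock 48
[6] DMA t6→A (7c) ∥ CU B:t5 (7c) ⇒ 7c, clock 55
[7] DMA t7→B (7c) ∥ CU A:t6 (6c) ⇒ 7c, clock 62
[8] DMA idle ∥ CU B:t7 (5c) ⇒ 5c, clock 67

step 7: A=compute:t6 B=load:t7 [load-bound]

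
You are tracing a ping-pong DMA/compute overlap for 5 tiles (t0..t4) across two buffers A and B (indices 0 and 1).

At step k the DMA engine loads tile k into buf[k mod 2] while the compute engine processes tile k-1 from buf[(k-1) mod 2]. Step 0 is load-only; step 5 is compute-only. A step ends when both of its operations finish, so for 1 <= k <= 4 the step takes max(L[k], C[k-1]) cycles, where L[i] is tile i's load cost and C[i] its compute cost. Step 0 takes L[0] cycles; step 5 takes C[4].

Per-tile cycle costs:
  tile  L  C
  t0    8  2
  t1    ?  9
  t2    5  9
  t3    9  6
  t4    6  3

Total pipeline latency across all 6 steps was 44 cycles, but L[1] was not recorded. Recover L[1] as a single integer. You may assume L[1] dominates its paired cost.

step 0 = dur = L[0]=8 = 8
step 1 = dur = max(L[1]=?, C[0]=2) = L[1]  (unknown; binding)
step 2 = dur = max(L[2]=5, C[1]=9) = 9
step 3 = dur = max(L[3]=9, C[2]=9) = 9
step 4 = dur = max(L[4]=6, C[3]=6) = 6
step 5 = dur = C[4]=3 = 3
sum of known step durations = 35
dur[1] = total - known = 44 - 35 = 9
L[1] is the binding max in step 1, so L[1] = dur[1] = 9

L[1] = 9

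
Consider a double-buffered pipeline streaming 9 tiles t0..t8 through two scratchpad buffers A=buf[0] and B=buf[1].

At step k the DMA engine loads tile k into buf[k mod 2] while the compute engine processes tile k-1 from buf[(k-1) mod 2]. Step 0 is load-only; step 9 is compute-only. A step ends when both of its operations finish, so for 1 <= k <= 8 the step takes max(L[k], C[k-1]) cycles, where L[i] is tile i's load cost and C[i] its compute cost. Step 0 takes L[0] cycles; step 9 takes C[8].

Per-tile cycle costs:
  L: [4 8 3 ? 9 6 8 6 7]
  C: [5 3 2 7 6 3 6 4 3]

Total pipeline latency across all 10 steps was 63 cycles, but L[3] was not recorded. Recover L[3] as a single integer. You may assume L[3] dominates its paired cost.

step 0 → dur = L[0]=4 = 4
step 1 → dur = max(L[1]=8, C[0]=5) = 8
step 2 → dur = max(L[2]=3, C[1]=3) = 3
step 3 → dur = max(L[3]=?, C[2]=2) = L[3]  (unknown; binding)
step 4 → dur = max(L[4]=9, C[3]=7) = 9
step 5 → dur = max(L[5]=6, C[4]=6) = 6
step 6 → dur = max(L[6]=8, C[5]=3) = 8
step 7 → dur = max(L[7]=6, C[6]=6) = 6
step 8 → dur = max(L[8]=7, C[7]=4) = 7
step 9 → dur = C[8]=3 = 3
sum of known step durations = 54
dur[3] = total - known = 63 - 54 = 9
L[3] is the binding max in step 3, so L[3] = dur[3] = 9

L[3] = 9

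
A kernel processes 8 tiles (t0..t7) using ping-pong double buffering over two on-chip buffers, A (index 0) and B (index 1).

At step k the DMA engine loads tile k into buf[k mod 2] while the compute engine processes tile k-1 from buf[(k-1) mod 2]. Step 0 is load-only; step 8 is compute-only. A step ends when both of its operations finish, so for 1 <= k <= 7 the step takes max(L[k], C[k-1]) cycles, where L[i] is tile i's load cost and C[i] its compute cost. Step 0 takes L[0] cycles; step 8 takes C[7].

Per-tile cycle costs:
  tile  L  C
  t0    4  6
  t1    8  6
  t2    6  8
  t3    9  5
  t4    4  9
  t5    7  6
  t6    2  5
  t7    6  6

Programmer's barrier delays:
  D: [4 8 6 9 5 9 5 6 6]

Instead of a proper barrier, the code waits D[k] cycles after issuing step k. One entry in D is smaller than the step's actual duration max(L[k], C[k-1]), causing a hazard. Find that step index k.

step 0: need L[0]=4 = 4; D[0]=4 ok
step 1: need max(L[1]=8,C[0]=6) = 8; D[1]=8 ok
step 2: need max(L[2]=6,C[1]=6) = 6; D[2]=6 ok
step 3: need max(L[3]=9,C[2]=8) = 9; D[3]=9 ok
step 4: need max(L[4]=4,C[3]=5) = 5; D[4]=5 ok
step 5: need max(L[5]=7,C[4]=9) = 9; D[5]=9 ok
step 6: need max(L[6]=2,C[5]=6) = 6; D[6]=5 SHORT
step 7: need max(L[7]=6,C[6]=5) = 6; D[7]=6 ok
step 8: need C[7]=6 = 6; D[8]=6 ok

hazard at step 6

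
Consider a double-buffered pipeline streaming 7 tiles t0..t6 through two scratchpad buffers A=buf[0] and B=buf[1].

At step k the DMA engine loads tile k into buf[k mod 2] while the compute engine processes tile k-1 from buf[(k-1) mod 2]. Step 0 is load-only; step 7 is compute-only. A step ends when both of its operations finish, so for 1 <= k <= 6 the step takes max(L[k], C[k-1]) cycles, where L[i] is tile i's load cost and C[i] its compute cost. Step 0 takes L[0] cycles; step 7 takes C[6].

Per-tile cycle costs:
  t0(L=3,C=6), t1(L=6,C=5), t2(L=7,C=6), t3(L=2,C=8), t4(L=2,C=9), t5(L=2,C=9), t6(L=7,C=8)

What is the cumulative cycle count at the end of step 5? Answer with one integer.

end_cycle[5] = 39

k=0 load=t0/3c comp=- wait=3 total=3
k=1 load=t1/6c comp=t0/6c wait=6 total=9
k=2 load=t2/7c comp=t1/5c wait=7 total=16
k=3 load=t3/2c comp=t2/6c wait=6 total=22
k=4 load=t4/2c comp=t3/8c wait=8 total=30
k=5 load=t5/2c comp=t4/9c wait=9 total=39
k=6 load=t6/7c comp=t5/9c wait=9 total=48
k=7 load=- comp=t6/8c wait=8 total=56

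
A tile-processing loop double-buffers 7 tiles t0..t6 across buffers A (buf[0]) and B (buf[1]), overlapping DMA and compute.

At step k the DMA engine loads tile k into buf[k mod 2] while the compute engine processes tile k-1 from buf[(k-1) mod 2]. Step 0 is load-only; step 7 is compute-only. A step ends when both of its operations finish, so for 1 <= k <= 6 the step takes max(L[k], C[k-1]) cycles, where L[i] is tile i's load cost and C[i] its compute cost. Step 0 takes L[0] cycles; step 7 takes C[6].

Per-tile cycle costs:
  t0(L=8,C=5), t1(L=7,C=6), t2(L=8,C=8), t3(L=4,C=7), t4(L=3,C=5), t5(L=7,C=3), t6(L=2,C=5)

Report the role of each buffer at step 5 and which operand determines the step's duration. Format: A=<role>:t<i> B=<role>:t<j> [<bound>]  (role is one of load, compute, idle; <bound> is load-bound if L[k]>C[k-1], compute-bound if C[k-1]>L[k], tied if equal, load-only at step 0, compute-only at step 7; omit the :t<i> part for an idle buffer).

step 0: L[0]=8 → dur=8, Σ=8 | A=load:t0 B=idle [load-only]
step 1: L[1]=7 C[0]=5 → dur=7, Σ=15 | A=compute:t0 B=load:t1 [load-bound]
step 2: L[2]=8 C[1]=6 → dur=8, Σ=23 | A=load:t2 B=compute:t1 [load-bound]
step 3: L[3]=4 C[2]=8 → dur=8, Σ=31 | A=compute:t2 B=load:t3 [compute-bound]
step 4: L[4]=3 C[3]=7 → dur=7, Σ=38 | A=load:t4 B=compute:t3 [compute-bound]
step 5: L[5]=7 C[4]=5 → dur=7, Σ=45 | A=compute:t4 B=load:t5 [load-bound]
step 6: L[6]=2 C[5]=3 → dur=3, Σ=48 | A=load:t6 B=compute:t5 [compute-bound]
step 7: C[6]=5 → dur=5, Σ=53 | A=compute:t6 B=idle [compute-only]

step 5: A=compute:t4 B=load:t5 [load-bound]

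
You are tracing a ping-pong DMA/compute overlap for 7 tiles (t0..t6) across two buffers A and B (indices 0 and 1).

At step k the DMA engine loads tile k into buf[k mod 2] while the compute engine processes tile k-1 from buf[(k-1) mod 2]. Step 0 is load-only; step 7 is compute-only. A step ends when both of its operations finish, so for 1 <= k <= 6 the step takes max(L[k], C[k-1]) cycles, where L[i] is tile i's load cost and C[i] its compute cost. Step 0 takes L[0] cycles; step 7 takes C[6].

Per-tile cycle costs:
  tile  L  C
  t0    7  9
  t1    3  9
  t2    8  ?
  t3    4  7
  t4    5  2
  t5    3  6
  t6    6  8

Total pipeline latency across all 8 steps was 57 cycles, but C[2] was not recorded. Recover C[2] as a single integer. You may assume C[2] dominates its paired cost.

step 0 | dur = L[0]=7 = 7
step 1 | dur = max(L[1]=3, C[0]=9) = 9
step 2 | dur = max(L[2]=8, C[1]=9) = 9
step 3 | dur = max(L[3]=4, C[2]=?) = C[2]  (unknown; binding)
step 4 | dur = max(L[4]=5, C[3]=7) = 7
step 5 | dur = max(L[5]=3, C[4]=2) = 3
step 6 | dur = max(L[6]=6, C[5]=6) = 6
step 7 | dur = C[6]=8 = 8
sum of known step durations = 49
dur[3] = total - known = 57 - 49 = 8
C[2] is the binding max in step 3, so C[2] = dur[3] = 8

C[2] = 8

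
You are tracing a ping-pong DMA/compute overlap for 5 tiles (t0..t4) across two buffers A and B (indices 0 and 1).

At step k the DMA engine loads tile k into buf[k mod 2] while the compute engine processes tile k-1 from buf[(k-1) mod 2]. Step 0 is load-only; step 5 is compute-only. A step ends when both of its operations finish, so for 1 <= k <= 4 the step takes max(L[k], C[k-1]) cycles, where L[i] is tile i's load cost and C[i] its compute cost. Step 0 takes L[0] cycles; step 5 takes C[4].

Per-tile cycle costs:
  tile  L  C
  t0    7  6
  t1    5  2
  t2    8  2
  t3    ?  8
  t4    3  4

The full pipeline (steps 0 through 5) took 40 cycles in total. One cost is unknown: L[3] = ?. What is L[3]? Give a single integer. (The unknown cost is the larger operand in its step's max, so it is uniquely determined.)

step 0: dur = L[0]=7 = 7
step 1: dur = max(L[1]=5, C[0]=6) = 6
step 2: dur = max(L[2]=8, C[1]=2) = 8
step 3: dur = max(L[3]=?, C[2]=2) = L[3]  (unknown; binding)
step 4: dur = max(L[4]=3, C[3]=8) = 8
step 5: dur = C[4]=4 = 4
sum of known step durations = 33
dur[3] = total - known = 40 - 33 = 7
L[3] is the binding max in step 3, so L[3] = dur[3] = 7

L[3] = 7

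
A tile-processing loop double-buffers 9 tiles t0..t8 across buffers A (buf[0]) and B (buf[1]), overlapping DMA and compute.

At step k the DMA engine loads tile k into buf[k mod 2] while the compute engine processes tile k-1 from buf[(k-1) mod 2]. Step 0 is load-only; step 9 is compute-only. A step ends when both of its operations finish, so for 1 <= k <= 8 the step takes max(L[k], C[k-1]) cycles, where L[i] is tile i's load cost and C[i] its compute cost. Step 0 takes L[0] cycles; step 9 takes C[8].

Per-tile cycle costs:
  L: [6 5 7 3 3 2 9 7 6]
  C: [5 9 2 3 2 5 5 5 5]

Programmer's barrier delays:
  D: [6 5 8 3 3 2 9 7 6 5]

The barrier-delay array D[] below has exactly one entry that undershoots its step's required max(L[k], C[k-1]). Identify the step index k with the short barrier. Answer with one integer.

[0] required=L[0]=6=6 vs D=6 ok
[1] required=max(L[1]=5,C[0]=5)=5 vs D=5 ok
[2] required=max(L[2]=7,C[1]=9)=9 vs D=8 SHORT
[3] required=max(L[3]=3,C[2]=2)=3 vs D=3 ok
[4] required=max(L[4]=3,C[3]=3)=3 vs D=3 ok
[5] required=max(L[5]=2,C[4]=2)=2 vs D=2 ok
[6] required=max(L[6]=9,C[5]=5)=9 vs D=9 ok
[7] required=max(L[7]=7,C[6]=5)=7 vs D=7 ok
[8] required=max(L[8]=6,C[7]=5)=6 vs D=6 ok
[9] required=C[8]=5=5 vs D=5 ok

hazard at step 2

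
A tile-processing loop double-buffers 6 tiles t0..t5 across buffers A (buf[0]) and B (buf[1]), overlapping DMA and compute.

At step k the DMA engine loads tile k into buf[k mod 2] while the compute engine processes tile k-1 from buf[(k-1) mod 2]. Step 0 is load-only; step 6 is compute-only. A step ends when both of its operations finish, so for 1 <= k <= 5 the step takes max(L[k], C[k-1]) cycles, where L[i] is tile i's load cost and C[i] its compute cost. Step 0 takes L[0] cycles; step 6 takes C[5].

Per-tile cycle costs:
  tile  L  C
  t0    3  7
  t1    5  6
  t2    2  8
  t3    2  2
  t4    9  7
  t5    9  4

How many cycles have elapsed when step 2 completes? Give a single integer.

end_cycle[2] = 16

[0] DMA t0→A (3c) ∥ CU idle ⇒ 3c, clock 3
[1] DMA t1→B (5c) ∥ CU A:t0 (7c) ⇒ 7c, clock 10
[2] DMA t2→A (2c) ∥ CU B:t1 (6c) ⇒ 6c, clock 16
[3] DMA t3→B (2c) ∥ CU A:t2 (8c) ⇒ 8c, clock 24
[4] DMA t4→A (9c) ∥ CU B:t3 (2c) ⇒ 9c, clock 33
[5] DMA t5→B (9c) ∥ CU A:t4 (7c) ⇒ 9c, clock 42
[6] DMA idle ∥ CU B:t5 (4c) ⇒ 4c, clock 46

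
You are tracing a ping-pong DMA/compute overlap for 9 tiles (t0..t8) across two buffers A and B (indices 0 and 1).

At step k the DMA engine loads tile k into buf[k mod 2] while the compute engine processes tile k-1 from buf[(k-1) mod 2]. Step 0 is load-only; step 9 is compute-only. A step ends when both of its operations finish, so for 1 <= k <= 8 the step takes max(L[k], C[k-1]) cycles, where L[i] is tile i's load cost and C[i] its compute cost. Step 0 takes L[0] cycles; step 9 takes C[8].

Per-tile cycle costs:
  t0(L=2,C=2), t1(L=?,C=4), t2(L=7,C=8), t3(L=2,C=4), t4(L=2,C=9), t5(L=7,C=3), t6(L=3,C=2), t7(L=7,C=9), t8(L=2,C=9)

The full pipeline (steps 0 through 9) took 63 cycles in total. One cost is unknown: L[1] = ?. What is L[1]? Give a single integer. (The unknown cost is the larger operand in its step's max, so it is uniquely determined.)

step 0 = dur = L[0]=2 = 2
step 1 = dur = max(L[1]=?, C[0]=2) = L[1]  (unknown; binding)
step 2 = dur = max(L[2]=7, C[1]=4) = 7
step 3 = dur = max(L[3]=2, C[2]=8) = 8
step 4 = dur = max(L[4]=2, C[3]=4) = 4
step 5 = dur = max(L[5]=7, C[4]=9) = 9
step 6 = dur = max(L[6]=3, C[5]=3) = 3
step 7 = dur = max(L[7]=7, C[6]=2) = 7
step 8 = dur = max(L[8]=2, C[7]=9) = 9
step 9 = dur = C[8]=9 = 9
sum of known step durations = 58
dur[1] = total - known = 63 - 58 = 5
L[1] is the binding max in step 1, so L[1] = dur[1] = 5

L[1] = 5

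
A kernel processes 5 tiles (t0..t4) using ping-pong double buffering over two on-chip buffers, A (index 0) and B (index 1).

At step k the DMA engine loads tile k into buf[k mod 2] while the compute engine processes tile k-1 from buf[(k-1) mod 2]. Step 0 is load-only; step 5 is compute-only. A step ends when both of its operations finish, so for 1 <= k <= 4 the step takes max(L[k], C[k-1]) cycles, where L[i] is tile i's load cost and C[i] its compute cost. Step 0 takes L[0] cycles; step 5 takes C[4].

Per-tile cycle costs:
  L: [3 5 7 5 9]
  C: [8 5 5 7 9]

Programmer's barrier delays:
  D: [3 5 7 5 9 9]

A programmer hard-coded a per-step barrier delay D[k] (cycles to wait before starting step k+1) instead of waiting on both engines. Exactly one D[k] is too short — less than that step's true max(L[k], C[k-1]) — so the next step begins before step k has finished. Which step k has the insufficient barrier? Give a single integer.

hazard at step 1

[0] required=L[0]=3=3 vs D=3 ok
[1] required=max(L[1]=5,C[0]=8)=8 vs D=5 SHORT
[2] required=max(L[2]=7,C[1]=5)=7 vs D=7 ok
[3] required=max(L[3]=5,C[2]=5)=5 vs D=5 ok
[4] required=max(L[4]=9,C[3]=7)=9 vs D=9 ok
[5] required=C[4]=9=9 vs D=9 ok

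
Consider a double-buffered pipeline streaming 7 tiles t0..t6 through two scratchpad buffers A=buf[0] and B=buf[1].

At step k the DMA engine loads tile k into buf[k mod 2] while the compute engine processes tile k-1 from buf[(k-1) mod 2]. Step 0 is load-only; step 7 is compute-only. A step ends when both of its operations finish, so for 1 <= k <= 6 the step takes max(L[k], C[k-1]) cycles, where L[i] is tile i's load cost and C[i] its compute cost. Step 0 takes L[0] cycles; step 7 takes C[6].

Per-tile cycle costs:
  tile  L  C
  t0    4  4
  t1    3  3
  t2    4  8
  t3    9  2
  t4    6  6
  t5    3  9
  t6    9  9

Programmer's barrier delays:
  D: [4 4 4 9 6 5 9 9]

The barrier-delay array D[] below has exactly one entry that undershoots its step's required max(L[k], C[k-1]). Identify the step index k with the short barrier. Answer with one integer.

[0] required=L[0]=4=4 vs D=4 ok
[1] required=max(L[1]=3,C[0]=4)=4 vs D=4 ok
[2] required=max(L[2]=4,C[1]=3)=4 vs D=4 ok
[3] required=max(L[3]=9,C[2]=8)=9 vs D=9 ok
[4] required=max(L[4]=6,C[3]=2)=6 vs D=6 ok
[5] required=max(L[5]=3,C[4]=6)=6 vs D=5 SHORT
[6] required=max(L[6]=9,C[5]=9)=9 vs D=9 ok
[7] required=C[6]=9=9 vs D=9 ok

hazard at step 5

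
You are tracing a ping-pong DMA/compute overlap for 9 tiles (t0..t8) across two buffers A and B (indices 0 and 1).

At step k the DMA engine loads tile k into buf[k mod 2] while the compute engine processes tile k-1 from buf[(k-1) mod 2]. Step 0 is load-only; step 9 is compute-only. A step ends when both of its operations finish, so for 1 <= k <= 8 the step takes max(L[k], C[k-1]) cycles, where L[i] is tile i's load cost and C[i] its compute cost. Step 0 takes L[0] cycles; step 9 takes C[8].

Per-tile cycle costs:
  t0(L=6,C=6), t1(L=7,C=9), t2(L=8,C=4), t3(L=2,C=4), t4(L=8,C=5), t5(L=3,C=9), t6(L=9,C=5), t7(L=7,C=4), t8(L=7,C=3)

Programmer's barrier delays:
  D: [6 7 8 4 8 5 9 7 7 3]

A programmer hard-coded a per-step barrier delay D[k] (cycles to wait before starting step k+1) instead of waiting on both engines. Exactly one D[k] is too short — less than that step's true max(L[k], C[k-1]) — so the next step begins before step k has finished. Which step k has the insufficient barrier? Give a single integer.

hazard at step 2

k=0 barrier L[0]=6→6c, D[0]=6 ok
k=1 barrier max(L[1]=7,C[0]=6)→7c, D[1]=7 ok
k=2 barrier max(L[2]=8,C[1]=9)→9c, D[2]=8 SHORT
k=3 barrier max(L[3]=2,C[2]=4)→4c, D[3]=4 ok
k=4 barrier max(L[4]=8,C[3]=4)→8c, D[4]=8 ok
k=5 barrier max(L[5]=3,C[4]=5)→5c, D[5]=5 ok
k=6 barrier max(L[6]=9,C[5]=9)→9c, D[6]=9 ok
k=7 barrier max(L[7]=7,C[6]=5)→7c, D[7]=7 ok
k=8 barrier max(L[8]=7,C[7]=4)→7c, D[8]=7 ok
k=9 barrier C[8]=3→3c, D[9]=3 ok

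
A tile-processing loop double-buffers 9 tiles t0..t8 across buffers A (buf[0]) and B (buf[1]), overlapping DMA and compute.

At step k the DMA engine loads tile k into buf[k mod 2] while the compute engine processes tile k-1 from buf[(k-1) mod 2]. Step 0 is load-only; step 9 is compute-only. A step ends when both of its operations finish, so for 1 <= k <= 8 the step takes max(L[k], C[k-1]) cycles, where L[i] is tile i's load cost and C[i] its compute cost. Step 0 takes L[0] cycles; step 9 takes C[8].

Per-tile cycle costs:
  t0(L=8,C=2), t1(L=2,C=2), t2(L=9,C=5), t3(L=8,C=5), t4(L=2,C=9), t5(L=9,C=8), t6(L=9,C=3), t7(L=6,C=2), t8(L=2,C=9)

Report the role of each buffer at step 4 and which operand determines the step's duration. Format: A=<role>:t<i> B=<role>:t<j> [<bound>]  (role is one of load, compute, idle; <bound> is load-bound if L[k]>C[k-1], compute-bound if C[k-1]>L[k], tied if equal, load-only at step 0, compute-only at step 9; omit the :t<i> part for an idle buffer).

step 4: A=load:t4 B=compute:t3 [compute-bound]

step 0: L[0]=8 → dur=8, Σ=8 | A=load:t0 B=idle [load-only]
step 1: L[1]=2 C[0]=2 → dur=2, Σ=10 | A=compute:t0 B=load:t1 [tied]
step 2: L[2]=9 C[1]=2 → dur=9, Σ=19 | A=load:t2 B=compute:t1 [load-bound]
step 3: L[3]=8 C[2]=5 → dur=8, Σ=27 | A=compute:t2 B=load:t3 [load-bound]
step 4: L[4]=2 C[3]=5 → dur=5, Σ=32 | A=load:t4 B=compute:t3 [compute-bound]
step 5: L[5]=9 C[4]=9 → dur=9, Σ=41 | A=compute:t4 B=load:t5 [tied]
step 6: L[6]=9 C[5]=8 → dur=9, Σ=50 | A=load:t6 B=compute:t5 [load-bound]
step 7: L[7]=6 C[6]=3 → dur=6, Σ=56 | A=compute:t6 B=load:t7 [load-bound]
step 8: L[8]=2 C[7]=2 → dur=2, Σ=58 | A=load:t8 B=compute:t7 [tied]
step 9: C[8]=9 → dur=9, Σ=67 | A=compute:t8 B=idle [compute-only]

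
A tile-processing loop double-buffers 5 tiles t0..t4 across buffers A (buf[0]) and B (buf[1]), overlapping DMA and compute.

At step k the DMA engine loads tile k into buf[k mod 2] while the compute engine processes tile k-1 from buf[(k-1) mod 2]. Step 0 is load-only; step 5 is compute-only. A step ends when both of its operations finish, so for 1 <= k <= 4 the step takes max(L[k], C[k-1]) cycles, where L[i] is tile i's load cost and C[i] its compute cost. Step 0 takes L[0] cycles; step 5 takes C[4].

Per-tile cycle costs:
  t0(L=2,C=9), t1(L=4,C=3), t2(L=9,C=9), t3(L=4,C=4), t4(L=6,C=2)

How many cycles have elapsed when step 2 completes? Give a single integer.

step 0: L[0]=2 → dur=2, Σ=2 | A=load:t0 B=idle [load-only]
step 1: L[1]=4 C[0]=9 → dur=9, Σ=11 | A=compute:t0 B=load:t1 [compute-bound]
step 2: L[2]=9 C[1]=3 → dur=9, Σ=20 | A=load:t2 B=compute:t1 [load-bound]
step 3: L[3]=4 C[2]=9 → dur=9, Σ=29 | A=compute:t2 B=load:t3 [compute-bound]
step 4: L[4]=6 C[3]=4 → dur=6, Σ=35 | A=load:t4 B=compute:t3 [load-bound]
step 5: C[4]=2 → dur=2, Σ=37 | A=compute:t4 B=idle [compute-only]

end_cycle[2] = 20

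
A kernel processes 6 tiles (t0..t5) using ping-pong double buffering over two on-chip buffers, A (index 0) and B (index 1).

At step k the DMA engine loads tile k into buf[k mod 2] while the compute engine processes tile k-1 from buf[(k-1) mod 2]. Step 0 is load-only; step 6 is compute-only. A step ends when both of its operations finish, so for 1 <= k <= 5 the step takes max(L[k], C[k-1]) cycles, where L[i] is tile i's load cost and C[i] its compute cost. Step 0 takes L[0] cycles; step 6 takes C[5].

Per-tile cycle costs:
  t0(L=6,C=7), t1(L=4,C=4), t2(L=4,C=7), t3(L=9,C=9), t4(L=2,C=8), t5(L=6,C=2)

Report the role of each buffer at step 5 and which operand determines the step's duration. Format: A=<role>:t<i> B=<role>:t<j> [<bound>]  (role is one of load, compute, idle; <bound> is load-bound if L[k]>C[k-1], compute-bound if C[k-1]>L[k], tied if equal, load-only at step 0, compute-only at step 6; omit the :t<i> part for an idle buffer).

  0. 6=6c; end=6; A:t0 B:-
  1. max(4,7)=7c; end=13; A:t0 B:t1
  2. max(4,4)=4c; end=17; A:t2 B:t1
  3. max(9,7)=9c; end=26; A:t2 B:t3
  4. max(2,9)=9c; end=35; A:t4 B:t3
  5. max(6,8)=8c; end=43; A:t4 B:t5
  6. 2=2c; end=45; A:t4 B:t5

step 5: A=compute:t4 B=load:t5 [compute-bound]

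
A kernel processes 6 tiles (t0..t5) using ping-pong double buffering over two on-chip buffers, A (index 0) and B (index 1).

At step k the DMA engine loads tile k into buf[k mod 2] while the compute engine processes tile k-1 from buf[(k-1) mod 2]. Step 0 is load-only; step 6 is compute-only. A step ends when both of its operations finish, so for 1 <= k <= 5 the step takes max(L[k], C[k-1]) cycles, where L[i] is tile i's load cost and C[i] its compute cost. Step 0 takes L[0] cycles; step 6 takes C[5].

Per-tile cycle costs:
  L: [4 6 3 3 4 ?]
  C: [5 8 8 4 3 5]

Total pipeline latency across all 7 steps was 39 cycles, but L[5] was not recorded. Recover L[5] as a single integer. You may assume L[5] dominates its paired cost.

step 0 | dur = L[0]=4 = 4
step 1 | dur = max(L[1]=6, C[0]=5) = 6
step 2 | dur = max(L[2]=3, C[1]=8) = 8
step 3 | dur = max(L[3]=3, C[2]=8) = 8
step 4 | dur = max(L[4]=4, C[3]=4) = 4
step 5 | dur = max(L[5]=?, C[4]=3) = L[5]  (unknown; binding)
step 6 | dur = C[5]=5 = 5
sum of known step durations = 35
dur[5] = total - known = 39 - 35 = 4
L[5] is the binding max in step 5, so L[5] = dur[5] = 4

L[5] = 4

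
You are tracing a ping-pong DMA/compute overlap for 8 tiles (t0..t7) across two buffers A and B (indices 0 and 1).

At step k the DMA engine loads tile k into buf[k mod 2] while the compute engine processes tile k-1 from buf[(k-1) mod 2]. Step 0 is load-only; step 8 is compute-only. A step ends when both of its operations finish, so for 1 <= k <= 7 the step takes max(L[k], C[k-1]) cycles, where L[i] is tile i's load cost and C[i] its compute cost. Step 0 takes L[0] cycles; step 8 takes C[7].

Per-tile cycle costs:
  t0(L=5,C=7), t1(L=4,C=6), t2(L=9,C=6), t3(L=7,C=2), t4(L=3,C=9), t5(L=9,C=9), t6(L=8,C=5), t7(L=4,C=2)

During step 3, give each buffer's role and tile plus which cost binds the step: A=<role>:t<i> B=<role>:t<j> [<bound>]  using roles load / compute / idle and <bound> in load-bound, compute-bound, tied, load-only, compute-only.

step 3: A=compute:t2 B=load:t3 [load-bound]

step 0: L[0]=5 → dur=5, Σ=5 | A=load:t0 B=idle [load-only]
step 1: L[1]=4 C[0]=7 → dur=7, Σ=12 | A=compute:t0 B=load:t1 [compute-bound]
step 2: L[2]=9 C[1]=6 → dur=9, Σ=21 | A=load:t2 B=compute:t1 [load-bound]
step 3: L[3]=7 C[2]=6 → dur=7, Σ=28 | A=compute:t2 B=load:t3 [load-bound]
step 4: L[4]=3 C[3]=2 → dur=3, Σ=31 | A=load:t4 B=compute:t3 [load-bound]
step 5: L[5]=9 C[4]=9 → dur=9, Σ=40 | A=compute:t4 B=load:t5 [tied]
step 6: L[6]=8 C[5]=9 → dur=9, Σ=49 | A=load:t6 B=compute:t5 [compute-bound]
step 7: L[7]=4 C[6]=5 → dur=5, Σ=54 | A=compute:t6 B=load:t7 [compute-bound]
step 8: C[7]=2 → dur=2, Σ=56 | A=idle B=compute:t7 [compute-only]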